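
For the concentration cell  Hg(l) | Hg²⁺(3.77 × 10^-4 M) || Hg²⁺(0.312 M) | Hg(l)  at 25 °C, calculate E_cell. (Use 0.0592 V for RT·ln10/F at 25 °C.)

0.086 V

Both half-cells are Hg²⁺/Hg, so E°_cell = 0. The concentrated side is the cathode; the cell reaction moves Hg²⁺ from high to low concentration with n = 2.
Q = [Hg²⁺]_dilute/[Hg²⁺]_conc = 3.77 × 10^-4/0.312 = 0.00121.
E = 0 − (0.0592/2) log Q = −(0.0592/2)(-2.918) = 0.0864 V.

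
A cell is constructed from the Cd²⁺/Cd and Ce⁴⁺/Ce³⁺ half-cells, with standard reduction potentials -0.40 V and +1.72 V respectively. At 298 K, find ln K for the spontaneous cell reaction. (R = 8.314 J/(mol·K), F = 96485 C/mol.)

ln K = 165.1

E°_cell = +1.72 − (-0.40) = 2.12 V, with n = 2 electrons transferred.
At equilibrium E = 0, so the Nernst equation gives ln K = nFE°/RT = (2)(96485)(2.12)/((8.314)(298)) = 165.12.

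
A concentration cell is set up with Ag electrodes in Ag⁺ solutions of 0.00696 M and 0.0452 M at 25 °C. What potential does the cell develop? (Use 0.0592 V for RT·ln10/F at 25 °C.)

0.048 V

Both half-cells are Ag⁺/Ag, so E°_cell = 0. The concentrated side is the cathode; the cell reaction moves Ag⁺ from high to low concentration with n = 1.
Q = [Ag⁺]_dilute/[Ag⁺]_conc = 0.00696/0.0452 = 0.154.
E = 0 − (0.0592/1) log Q = −(0.0592/1)(-0.813) = 0.0481 V.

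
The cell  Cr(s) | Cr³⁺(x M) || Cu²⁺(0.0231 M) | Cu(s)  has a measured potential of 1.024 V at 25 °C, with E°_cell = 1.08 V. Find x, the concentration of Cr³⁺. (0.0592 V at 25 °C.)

2.4 M

From the Nernst equation, log Q = n(E° − E)/0.0592 = 6(1.08 − 1.024)/0.0592 = 5.676, so Q = 4.74 × 10^5.
With Q = [Cr³⁺]^2/[Cu²⁺]^3 and the known concentrations, [Cr³⁺]^2 in the numerator gives [Cr³⁺] = 2.4 M.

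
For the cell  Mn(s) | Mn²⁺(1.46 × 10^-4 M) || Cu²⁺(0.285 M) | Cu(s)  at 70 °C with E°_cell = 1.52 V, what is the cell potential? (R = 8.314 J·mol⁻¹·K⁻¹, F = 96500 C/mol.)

Balancing electrons gives n = 2; the reaction quotient is Q = [Mn²⁺]/[Cu²⁺] = 5.12 × 10^-4.
E = E° − (RT/nF) ln Q = 1.52 − (8.314×343)/(2×96500) × (-7.577) = 1.520 + 0.112 = 1.632 V.

1.63 V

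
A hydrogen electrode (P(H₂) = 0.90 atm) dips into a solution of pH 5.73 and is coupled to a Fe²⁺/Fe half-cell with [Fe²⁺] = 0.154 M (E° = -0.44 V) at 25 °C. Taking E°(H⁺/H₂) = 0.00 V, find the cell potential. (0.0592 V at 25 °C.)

The hydrogen couple is the cathode, so E°_cell = 0.44 V; n = 2.
[H⁺] = 10^(−5.73) = 1.9 × 10^-6 M, and Q = [Fe²⁺]·P(H₂) / [H⁺]^2 = 4 × 10^10.
E = E° − (0.0592/2) log Q = 0.44 − (0.0592/2)(10.602) = 0.126 V.

0.13 V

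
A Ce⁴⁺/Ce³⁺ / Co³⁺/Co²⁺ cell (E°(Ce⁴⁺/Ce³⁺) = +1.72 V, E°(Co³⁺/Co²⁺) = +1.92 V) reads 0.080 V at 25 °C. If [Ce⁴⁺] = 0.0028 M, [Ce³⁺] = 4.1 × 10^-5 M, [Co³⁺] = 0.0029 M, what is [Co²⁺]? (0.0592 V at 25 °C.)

From the Nernst equation, log Q = n(E° − E)/0.0592 = 1(0.20 − 0.080)/0.0592 = 2.027, so Q = 106.
With Q = [Ce⁴⁺]·[Co²⁺]/([Ce³⁺]·[Co³⁺]) and the known concentrations, [Co²⁺] in the numerator gives [Co²⁺] = 0.0045 M.

0.0045 M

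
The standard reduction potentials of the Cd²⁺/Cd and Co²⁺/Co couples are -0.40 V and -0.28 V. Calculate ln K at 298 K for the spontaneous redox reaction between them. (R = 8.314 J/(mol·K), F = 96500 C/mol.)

ln K = 9.3

E°_cell = -0.28 − (-0.40) = 0.12 V, with n = 2 electrons transferred.
At equilibrium E = 0, so the Nernst equation gives ln K = nFE°/RT = (2)(96500)(0.12)/((8.314)(298)) = 9.35.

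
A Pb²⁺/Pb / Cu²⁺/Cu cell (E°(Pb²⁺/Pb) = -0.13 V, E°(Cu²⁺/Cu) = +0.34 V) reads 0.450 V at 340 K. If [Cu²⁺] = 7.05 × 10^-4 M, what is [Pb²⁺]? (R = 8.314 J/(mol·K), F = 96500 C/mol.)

From the Nernst equation, ln Q = nF(E° − E)/RT = 2×96500×(0.47 − 0.450)/(8.314×340) = 1.366, so Q = 3.92.
With Q = [Pb²⁺]/[Cu²⁺] and the known concentrations, [Pb²⁺] in the numerator gives [Pb²⁺] = 0.0028 M.

0.0028 M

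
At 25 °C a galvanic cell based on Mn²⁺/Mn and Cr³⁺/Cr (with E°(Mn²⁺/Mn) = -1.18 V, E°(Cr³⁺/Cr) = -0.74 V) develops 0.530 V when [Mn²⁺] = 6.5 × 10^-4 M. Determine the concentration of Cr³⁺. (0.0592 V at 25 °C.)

0.6 M

From the Nernst equation, log Q = n(E° − E)/0.0592 = 6(0.44 − 0.530)/0.0592 = -9.122, so Q = 7.56 × 10^-10.
With Q = [Mn²⁺]^3/[Cr³⁺]^2 and the known concentrations, [Cr³⁺]^2 in the denominator gives [Cr³⁺] = 0.6 M.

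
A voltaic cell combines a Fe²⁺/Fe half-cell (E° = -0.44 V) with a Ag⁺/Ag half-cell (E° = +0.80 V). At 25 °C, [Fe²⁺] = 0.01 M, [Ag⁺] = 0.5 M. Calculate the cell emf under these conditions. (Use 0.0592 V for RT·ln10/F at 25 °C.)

The Ag⁺/Ag couple has the higher reduction potential and acts as the cathode, so E°_cell = +0.80 − (-0.44) = 1.24 V.
Balancing electrons gives n = 2; the reaction quotient is Q = [Fe²⁺]/[Ag⁺]^2 = 0.0400.
At 25 °C, E = E° − (0.0592/n) log Q = 1.24 − (0.0592/2)(-1.398) = 1.240 + 0.041 = 1.281 V.

1.28 V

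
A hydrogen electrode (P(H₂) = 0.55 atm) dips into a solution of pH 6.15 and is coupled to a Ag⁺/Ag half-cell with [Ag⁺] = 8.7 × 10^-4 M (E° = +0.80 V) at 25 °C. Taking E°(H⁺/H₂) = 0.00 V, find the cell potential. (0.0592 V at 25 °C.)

0.98 V

The Ag⁺/Ag couple is the cathode, so E°_cell = 0.80 V; n = 2.
[H⁺] = 10^(−6.15) = 7.1 × 10^-7 M, and Q = [H⁺]^2 / ([Ag⁺]^2·P(H₂)) = 1.2 × 10^-6.
E = E° − (0.0592/2) log Q = 0.80 − (0.0592/2)(-5.919) = 0.975 V.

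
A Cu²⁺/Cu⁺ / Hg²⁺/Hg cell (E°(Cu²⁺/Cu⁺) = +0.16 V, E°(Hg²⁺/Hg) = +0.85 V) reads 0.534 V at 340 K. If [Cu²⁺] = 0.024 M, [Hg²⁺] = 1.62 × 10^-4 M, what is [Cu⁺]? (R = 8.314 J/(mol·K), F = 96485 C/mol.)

From the Nernst equation, ln Q = nF(E° − E)/RT = 2×96485×(0.69 − 0.534)/(8.314×340) = 10.649, so Q = 4.22 × 10^4.
With Q = [Cu²⁺]^2/([Cu⁺]^2·[Hg²⁺]) and the known concentrations, [Cu⁺]^2 in the denominator gives [Cu⁺] = 0.0092 M.

0.0092 M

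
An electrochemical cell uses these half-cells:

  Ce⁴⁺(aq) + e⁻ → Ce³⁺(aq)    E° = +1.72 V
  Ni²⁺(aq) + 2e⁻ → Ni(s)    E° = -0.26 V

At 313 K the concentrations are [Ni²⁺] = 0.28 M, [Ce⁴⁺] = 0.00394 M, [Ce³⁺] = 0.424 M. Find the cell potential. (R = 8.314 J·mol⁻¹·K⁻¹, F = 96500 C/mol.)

1.87 V

The Ce⁴⁺/Ce³⁺ couple has the higher reduction potential and acts as the cathode, so E°_cell = +1.72 − (-0.26) = 1.98 V.
Balancing electrons gives n = 2; the reaction quotient is Q = [Ni²⁺]·[Ce³⁺]^2/[Ce⁴⁺]^2 = 3240.
E = E° − (RT/nF) ln Q = 1.98 − (8.314×313)/(2×96500) × (8.084) = 1.980 − 0.109 = 1.871 V.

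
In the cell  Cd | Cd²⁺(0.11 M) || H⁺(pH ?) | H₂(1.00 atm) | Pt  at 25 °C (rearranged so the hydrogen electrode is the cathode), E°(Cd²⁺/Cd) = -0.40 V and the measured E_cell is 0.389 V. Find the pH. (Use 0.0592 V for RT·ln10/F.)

E°_cell = 0.40 V and n = 2.
log Q = n(E° − E)/0.0592 = 2×(0.40 − 0.389)/0.0592 = 0.372.
With Q = [Cd²⁺]·P(H₂) / [H⁺]^2, solving for [H⁺] gives log[H⁺] = -0.665, so pH = 0.67.

pH = 0.67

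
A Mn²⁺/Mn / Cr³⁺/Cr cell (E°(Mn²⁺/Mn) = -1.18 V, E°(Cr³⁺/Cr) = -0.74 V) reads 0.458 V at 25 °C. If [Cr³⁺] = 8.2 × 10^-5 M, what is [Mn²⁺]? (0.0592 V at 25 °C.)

4.7 × 10^-4 M

From the Nernst equation, log Q = n(E° − E)/0.0592 = 6(0.44 − 0.458)/0.0592 = -1.824, so Q = 0.0150.
With Q = [Mn²⁺]^3/[Cr³⁺]^2 and the known concentrations, [Mn²⁺]^3 in the numerator gives [Mn²⁺] = 4.7 × 10^-4 M.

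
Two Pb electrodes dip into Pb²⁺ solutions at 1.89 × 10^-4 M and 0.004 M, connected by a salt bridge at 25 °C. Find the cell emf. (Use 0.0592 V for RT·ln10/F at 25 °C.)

Both half-cells are Pb²⁺/Pb, so E°_cell = 0. The concentrated side is the cathode; the cell reaction moves Pb²⁺ from high to low concentration with n = 2.
Q = [Pb²⁺]_dilute/[Pb²⁺]_conc = 1.89 × 10^-4/0.004 = 0.0472.
E = 0 − (0.0592/2) log Q = −(0.0592/2)(-1.326) = 0.0392 V.

0.039 V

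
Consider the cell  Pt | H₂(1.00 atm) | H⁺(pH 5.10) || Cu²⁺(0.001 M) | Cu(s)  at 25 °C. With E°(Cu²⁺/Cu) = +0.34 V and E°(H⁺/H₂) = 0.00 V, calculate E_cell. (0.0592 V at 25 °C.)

0.55 V

The Cu²⁺/Cu couple is the cathode, so E°_cell = 0.34 V; n = 2.
[H⁺] = 10^(−5.10) = 7.9 × 10^-6 M, and Q = [H⁺]^2 / ([Cu²⁺]·P(H₂)) = 6.31 × 10^-8.
E = E° − (0.0592/2) log Q = 0.34 − (0.0592/2)(-7.200) = 0.553 V.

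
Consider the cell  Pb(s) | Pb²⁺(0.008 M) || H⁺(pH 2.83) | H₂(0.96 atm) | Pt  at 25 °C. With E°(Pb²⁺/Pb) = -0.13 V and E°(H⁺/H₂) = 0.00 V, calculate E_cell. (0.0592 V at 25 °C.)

The hydrogen couple is the cathode, so E°_cell = 0.13 V; n = 2.
[H⁺] = 10^(−2.83) = 0.0015 M, and Q = [Pb²⁺]·P(H₂) / [H⁺]^2 = 3510.
E = E° − (0.0592/2) log Q = 0.13 − (0.0592/2)(3.545) = 0.025 V.

0.025 V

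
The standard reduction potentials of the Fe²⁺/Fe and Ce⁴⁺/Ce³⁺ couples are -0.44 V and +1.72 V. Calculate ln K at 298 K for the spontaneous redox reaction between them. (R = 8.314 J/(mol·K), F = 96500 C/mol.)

E°_cell = +1.72 − (-0.44) = 2.16 V, with n = 2 electrons transferred.
At equilibrium E = 0, so the Nernst equation gives ln K = nFE°/RT = (2)(96500)(2.16)/((8.314)(298)) = 168.26.

ln K = 168.3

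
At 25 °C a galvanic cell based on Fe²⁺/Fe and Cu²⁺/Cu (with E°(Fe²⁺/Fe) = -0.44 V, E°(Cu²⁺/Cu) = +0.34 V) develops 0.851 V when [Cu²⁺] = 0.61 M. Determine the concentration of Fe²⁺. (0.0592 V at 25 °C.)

From the Nernst equation, log Q = n(E° − E)/0.0592 = 2(0.78 − 0.851)/0.0592 = -2.399, so Q = 0.00399.
With Q = [Fe²⁺]/[Cu²⁺] and the known concentrations, [Fe²⁺] in the numerator gives [Fe²⁺] = 0.0024 M.

0.0024 M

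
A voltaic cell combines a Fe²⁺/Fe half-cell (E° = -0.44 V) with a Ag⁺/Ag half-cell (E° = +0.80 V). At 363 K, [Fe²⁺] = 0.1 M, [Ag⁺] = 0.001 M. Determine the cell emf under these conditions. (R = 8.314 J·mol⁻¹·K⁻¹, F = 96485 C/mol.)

1.06 V

The Ag⁺/Ag couple has the higher reduction potential and acts as the cathode, so E°_cell = +0.80 − (-0.44) = 1.24 V.
Balancing electrons gives n = 2; the reaction quotient is Q = [Fe²⁺]/[Ag⁺]^2 = 1 × 10^5.
E = E° − (RT/nF) ln Q = 1.24 − (8.314×363)/(2×96485) × (11.513) = 1.240 − 0.180 = 1.060 V.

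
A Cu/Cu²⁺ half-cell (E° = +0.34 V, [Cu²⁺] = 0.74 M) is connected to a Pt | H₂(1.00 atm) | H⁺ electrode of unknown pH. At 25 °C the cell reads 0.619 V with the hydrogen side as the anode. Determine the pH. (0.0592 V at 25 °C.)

E°_cell = 0.34 V and n = 2.
log Q = n(E° − E)/0.0592 = 2×(0.34 − 0.619)/0.0592 = -9.426.
With Q = [H⁺]^2 / ([Cu²⁺]·P(H₂)), solving for [H⁺] gives log[H⁺] = -4.778, so pH = 4.78.

pH = 4.78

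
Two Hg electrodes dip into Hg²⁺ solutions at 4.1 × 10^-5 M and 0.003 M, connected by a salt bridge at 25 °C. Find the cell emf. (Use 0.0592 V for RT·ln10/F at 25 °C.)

Both half-cells are Hg²⁺/Hg, so E°_cell = 0. The concentrated side is the cathode; the cell reaction moves Hg²⁺ from high to low concentration with n = 2.
Q = [Hg²⁺]_dilute/[Hg²⁺]_conc = 4.1 × 10^-5/0.003 = 0.0137.
E = 0 − (0.0592/2) log Q = −(0.0592/2)(-1.864) = 0.0552 V.

0.055 V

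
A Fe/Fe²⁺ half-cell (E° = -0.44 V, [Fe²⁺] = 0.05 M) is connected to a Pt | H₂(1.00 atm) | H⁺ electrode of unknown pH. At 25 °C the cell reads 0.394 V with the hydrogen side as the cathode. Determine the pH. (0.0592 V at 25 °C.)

E°_cell = 0.44 V and n = 2.
log Q = n(E° − E)/0.0592 = 2×(0.44 − 0.394)/0.0592 = 1.554.
With Q = [Fe²⁺]·P(H₂) / [H⁺]^2, solving for [H⁺] gives log[H⁺] = -1.428, so pH = 1.43.

pH = 1.43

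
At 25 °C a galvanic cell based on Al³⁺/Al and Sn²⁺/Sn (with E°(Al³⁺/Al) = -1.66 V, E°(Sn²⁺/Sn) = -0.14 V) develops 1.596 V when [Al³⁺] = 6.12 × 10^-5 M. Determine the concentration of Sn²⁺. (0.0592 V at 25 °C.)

0.57 M

From the Nernst equation, log Q = n(E° − E)/0.0592 = 6(1.52 − 1.596)/0.0592 = -7.703, so Q = 1.98 × 10^-8.
With Q = [Al³⁺]^2/[Sn²⁺]^3 and the known concentrations, [Sn²⁺]^3 in the denominator gives [Sn²⁺] = 0.57 M.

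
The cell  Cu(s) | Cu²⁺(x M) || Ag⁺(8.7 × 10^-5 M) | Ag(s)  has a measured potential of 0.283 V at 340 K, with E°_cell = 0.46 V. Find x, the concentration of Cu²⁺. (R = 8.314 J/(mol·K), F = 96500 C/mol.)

0.0013 M

From the Nernst equation, ln Q = nF(E° − E)/RT = 2×96500×(0.46 − 0.283)/(8.314×340) = 12.085, so Q = 1.77 × 10^5.
With Q = [Cu²⁺]/[Ag⁺]^2 and the known concentrations, [Cu²⁺] in the numerator gives [Cu²⁺] = 0.0013 M.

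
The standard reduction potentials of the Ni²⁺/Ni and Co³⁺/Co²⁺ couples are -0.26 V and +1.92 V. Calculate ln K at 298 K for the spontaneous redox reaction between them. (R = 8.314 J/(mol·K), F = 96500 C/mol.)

ln K = 169.8

E°_cell = +1.92 − (-0.26) = 2.18 V, with n = 2 electrons transferred.
At equilibrium E = 0, so the Nernst equation gives ln K = nFE°/RT = (2)(96500)(2.18)/((8.314)(298)) = 169.82.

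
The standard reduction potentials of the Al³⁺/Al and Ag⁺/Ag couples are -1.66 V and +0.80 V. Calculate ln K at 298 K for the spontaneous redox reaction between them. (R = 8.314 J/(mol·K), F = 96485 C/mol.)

ln K = 287.4

E°_cell = +0.80 − (-1.66) = 2.46 V, with n = 3 electrons transferred.
At equilibrium E = 0, so the Nernst equation gives ln K = nFE°/RT = (3)(96485)(2.46)/((8.314)(298)) = 287.40.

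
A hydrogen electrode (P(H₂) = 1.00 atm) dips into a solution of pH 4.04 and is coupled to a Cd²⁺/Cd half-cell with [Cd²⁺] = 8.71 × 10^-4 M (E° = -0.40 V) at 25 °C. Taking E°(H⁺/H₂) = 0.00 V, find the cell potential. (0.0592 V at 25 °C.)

0.25 V

The hydrogen couple is the cathode, so E°_cell = 0.40 V; n = 2.
[H⁺] = 10^(−4.04) = 9.1 × 10^-5 M, and Q = [Cd²⁺]·P(H₂) / [H⁺]^2 = 1.05 × 10^5.
E = E° − (0.0592/2) log Q = 0.40 − (0.0592/2)(5.020) = 0.251 V.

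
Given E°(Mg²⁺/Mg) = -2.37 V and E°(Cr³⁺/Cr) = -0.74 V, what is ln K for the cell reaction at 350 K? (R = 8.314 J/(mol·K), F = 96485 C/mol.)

ln K = 324.3

E°_cell = -0.74 − (-2.37) = 1.63 V, with n = 6 electrons transferred.
At equilibrium E = 0, so the Nernst equation gives ln K = nFE°/RT = (6)(96485)(1.63)/((8.314)(350)) = 324.28.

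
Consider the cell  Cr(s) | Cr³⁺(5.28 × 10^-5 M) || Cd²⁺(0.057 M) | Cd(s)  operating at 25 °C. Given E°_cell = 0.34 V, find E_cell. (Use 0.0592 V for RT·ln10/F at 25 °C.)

Balancing electrons gives n = 6; the reaction quotient is Q = [Cr³⁺]^2/[Cd²⁺]^3 = 1.51 × 10^-5.
At 25 °C, E = E° − (0.0592/n) log Q = 0.34 − (0.0592/6)(-4.822) = 0.340 + 0.048 = 0.388 V.

0.388 V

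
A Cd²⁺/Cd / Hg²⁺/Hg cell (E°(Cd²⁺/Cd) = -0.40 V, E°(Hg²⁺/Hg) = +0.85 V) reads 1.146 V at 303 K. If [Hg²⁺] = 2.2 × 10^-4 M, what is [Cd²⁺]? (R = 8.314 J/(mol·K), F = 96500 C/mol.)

From the Nernst equation, ln Q = nF(E° − E)/RT = 2×96500×(1.25 − 1.146)/(8.314×303) = 7.968, so Q = 2890.
With Q = [Cd²⁺]/[Hg²⁺] and the known concentrations, [Cd²⁺] in the numerator gives [Cd²⁺] = 0.64 M.

0.64 M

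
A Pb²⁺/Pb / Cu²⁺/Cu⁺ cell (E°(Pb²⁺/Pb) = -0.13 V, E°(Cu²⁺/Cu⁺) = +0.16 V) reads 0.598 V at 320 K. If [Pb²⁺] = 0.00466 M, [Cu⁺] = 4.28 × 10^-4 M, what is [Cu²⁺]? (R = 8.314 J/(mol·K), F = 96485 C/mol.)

2.1 M

From the Nernst equation, ln Q = nF(E° − E)/RT = 2×96485×(0.29 − 0.598)/(8.314×320) = -22.340, so Q = 1.99 × 10^-10.
With Q = [Pb²⁺]·[Cu⁺]^2/[Cu²⁺]^2 and the known concentrations, [Cu²⁺]^2 in the denominator gives [Cu²⁺] = 2.1 M.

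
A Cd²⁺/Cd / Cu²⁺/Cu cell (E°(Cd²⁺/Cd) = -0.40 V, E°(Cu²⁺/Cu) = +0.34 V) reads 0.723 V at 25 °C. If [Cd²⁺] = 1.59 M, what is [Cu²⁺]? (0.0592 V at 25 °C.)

0.42 M

From the Nernst equation, log Q = n(E° − E)/0.0592 = 2(0.74 − 0.723)/0.0592 = 0.574, so Q = 3.75.
With Q = [Cd²⁺]/[Cu²⁺] and the known concentrations, [Cu²⁺] in the denominator gives [Cu²⁺] = 0.42 M.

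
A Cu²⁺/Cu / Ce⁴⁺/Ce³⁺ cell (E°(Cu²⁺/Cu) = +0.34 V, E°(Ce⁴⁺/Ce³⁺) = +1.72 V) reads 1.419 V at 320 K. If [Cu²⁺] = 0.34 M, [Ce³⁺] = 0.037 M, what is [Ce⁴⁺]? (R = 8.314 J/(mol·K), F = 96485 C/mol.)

0.089 M

From the Nernst equation, ln Q = nF(E° − E)/RT = 2×96485×(1.38 − 1.419)/(8.314×320) = -2.829, so Q = 0.0591.
With Q = [Cu²⁺]·[Ce³⁺]^2/[Ce⁴⁺]^2 and the known concentrations, [Ce⁴⁺]^2 in the denominator gives [Ce⁴⁺] = 0.089 M.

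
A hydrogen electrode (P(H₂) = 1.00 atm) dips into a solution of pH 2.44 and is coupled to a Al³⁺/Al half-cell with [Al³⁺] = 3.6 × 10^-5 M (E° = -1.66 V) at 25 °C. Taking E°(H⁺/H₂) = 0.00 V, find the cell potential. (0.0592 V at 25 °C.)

1.60 V

The hydrogen couple is the cathode, so E°_cell = 1.66 V; n = 6.
[H⁺] = 10^(−2.44) = 0.0036 M, and Q = [Al³⁺]^2·P(H₂)^3 / [H⁺]^6 = 5.66 × 10^5.
E = E° − (0.0592/6) log Q = 1.66 − (0.0592/6)(5.753) = 1.603 V.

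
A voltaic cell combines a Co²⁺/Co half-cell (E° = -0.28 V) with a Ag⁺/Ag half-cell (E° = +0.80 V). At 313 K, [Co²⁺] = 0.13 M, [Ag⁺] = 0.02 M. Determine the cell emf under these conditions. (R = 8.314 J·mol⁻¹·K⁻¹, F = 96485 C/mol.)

1.00 V

The Ag⁺/Ag couple has the higher reduction potential and acts as the cathode, so E°_cell = +0.80 − (-0.28) = 1.08 V.
Balancing electrons gives n = 2; the reaction quotient is Q = [Co²⁺]/[Ag⁺]^2 = 325.
E = E° − (RT/nF) ln Q = 1.08 − (8.314×313)/(2×96485) × (5.784) = 1.080 − 0.078 = 1.002 V.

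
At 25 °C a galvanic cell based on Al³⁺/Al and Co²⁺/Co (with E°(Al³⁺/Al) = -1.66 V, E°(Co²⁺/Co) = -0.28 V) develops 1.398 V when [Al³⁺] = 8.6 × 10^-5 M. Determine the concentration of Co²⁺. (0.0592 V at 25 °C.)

From the Nernst equation, log Q = n(E° − E)/0.0592 = 6(1.38 − 1.398)/0.0592 = -1.824, so Q = 0.0150.
With Q = [Al³⁺]^2/[Co²⁺]^3 and the known concentrations, [Co²⁺]^3 in the denominator gives [Co²⁺] = 0.0079 M.

0.0079 M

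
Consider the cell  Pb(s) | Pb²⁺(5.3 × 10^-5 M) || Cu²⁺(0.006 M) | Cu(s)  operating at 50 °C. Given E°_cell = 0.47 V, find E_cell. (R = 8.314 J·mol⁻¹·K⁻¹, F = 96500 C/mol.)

Balancing electrons gives n = 2; the reaction quotient is Q = [Pb²⁺]/[Cu²⁺] = 0.00883.
E = E° − (RT/nF) ln Q = 0.47 − (8.314×323)/(2×96500) × (-4.729) = 0.470 + 0.066 = 0.536 V.

0.536 V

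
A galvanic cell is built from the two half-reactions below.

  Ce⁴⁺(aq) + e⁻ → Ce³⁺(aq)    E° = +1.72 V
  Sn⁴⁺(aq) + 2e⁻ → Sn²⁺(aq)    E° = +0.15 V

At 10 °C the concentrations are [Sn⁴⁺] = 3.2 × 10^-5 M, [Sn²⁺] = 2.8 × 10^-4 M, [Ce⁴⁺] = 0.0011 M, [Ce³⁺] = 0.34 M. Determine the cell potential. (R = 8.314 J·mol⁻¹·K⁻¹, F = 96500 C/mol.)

1.46 V

The Ce⁴⁺/Ce³⁺ couple has the higher reduction potential and acts as the cathode, so E°_cell = +1.72 − (+0.15) = 1.57 V.
Balancing electrons gives n = 2; the reaction quotient is Q = [Sn⁴⁺]·[Ce³⁺]^2/([Sn²⁺]·[Ce⁴⁺]^2) = 1.09 × 10^4.
E = E° − (RT/nF) ln Q = 1.57 − (8.314×283)/(2×96500) × (9.298) = 1.570 − 0.113 = 1.457 V.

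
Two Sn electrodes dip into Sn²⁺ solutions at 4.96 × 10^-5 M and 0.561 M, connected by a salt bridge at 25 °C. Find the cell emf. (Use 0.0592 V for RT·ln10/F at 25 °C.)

Both half-cells are Sn²⁺/Sn, so E°_cell = 0. The concentrated side is the cathode; the cell reaction moves Sn²⁺ from high to low concentration with n = 2.
Q = [Sn²⁺]_dilute/[Sn²⁺]_conc = 4.96 × 10^-5/0.561 = 8.84 × 10^-5.
E = 0 − (0.0592/2) log Q = −(0.0592/2)(-4.053) = 0.1200 V.

0.12 V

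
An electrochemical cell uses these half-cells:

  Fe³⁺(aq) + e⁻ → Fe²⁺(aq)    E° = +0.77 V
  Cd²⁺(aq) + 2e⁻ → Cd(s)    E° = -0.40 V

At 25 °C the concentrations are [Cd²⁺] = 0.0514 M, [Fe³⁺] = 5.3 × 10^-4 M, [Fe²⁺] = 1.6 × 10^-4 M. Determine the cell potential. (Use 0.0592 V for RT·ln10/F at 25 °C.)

1.24 V

The Fe³⁺/Fe²⁺ couple has the higher reduction potential and acts as the cathode, so E°_cell = +0.77 − (-0.40) = 1.17 V.
Balancing electrons gives n = 2; the reaction quotient is Q = [Cd²⁺]·[Fe²⁺]^2/[Fe³⁺]^2 = 0.00468.
At 25 °C, E = E° − (0.0592/n) log Q = 1.17 − (0.0592/2)(-2.329) = 1.170 + 0.069 = 1.239 V.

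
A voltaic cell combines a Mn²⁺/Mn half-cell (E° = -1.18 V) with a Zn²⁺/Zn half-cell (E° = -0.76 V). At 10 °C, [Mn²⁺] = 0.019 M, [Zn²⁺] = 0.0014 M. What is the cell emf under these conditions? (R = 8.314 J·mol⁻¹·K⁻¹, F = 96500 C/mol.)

0.388 V

The Zn²⁺/Zn couple has the higher reduction potential and acts as the cathode, so E°_cell = -0.76 − (-1.18) = 0.42 V.
Balancing electrons gives n = 2; the reaction quotient is Q = [Mn²⁺]/[Zn²⁺] = 13.6.
E = E° − (RT/nF) ln Q = 0.42 − (8.314×283)/(2×96500) × (2.608) = 0.420 − 0.032 = 0.388 V.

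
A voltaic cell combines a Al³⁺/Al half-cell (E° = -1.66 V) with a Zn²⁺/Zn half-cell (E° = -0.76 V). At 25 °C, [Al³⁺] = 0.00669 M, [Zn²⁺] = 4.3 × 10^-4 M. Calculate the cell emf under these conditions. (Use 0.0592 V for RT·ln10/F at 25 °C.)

0.843 V

The Zn²⁺/Zn couple has the higher reduction potential and acts as the cathode, so E°_cell = -0.76 − (-1.66) = 0.90 V.
Balancing electrons gives n = 6; the reaction quotient is Q = [Al³⁺]^2/[Zn²⁺]^3 = 5.63 × 10^5.
At 25 °C, E = E° − (0.0592/n) log Q = 0.90 − (0.0592/6)(5.750) = 0.900 − 0.057 = 0.843 V.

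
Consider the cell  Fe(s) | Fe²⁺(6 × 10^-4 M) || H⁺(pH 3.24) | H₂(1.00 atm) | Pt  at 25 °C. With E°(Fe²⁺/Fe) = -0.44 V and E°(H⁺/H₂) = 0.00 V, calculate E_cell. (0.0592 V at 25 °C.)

0.34 V

The hydrogen couple is the cathode, so E°_cell = 0.44 V; n = 2.
[H⁺] = 10^(−3.24) = 5.8 × 10^-4 M, and Q = [Fe²⁺]·P(H₂) / [H⁺]^2 = 1810.
E = E° − (0.0592/2) log Q = 0.44 − (0.0592/2)(3.258) = 0.344 V.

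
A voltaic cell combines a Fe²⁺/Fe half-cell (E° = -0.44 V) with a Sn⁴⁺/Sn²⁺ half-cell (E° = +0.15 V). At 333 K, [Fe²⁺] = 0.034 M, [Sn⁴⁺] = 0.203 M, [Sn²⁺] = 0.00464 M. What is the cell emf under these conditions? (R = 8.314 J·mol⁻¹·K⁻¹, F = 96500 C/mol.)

0.693 V

The Sn⁴⁺/Sn²⁺ couple has the higher reduction potential and acts as the cathode, so E°_cell = +0.15 − (-0.44) = 0.59 V.
Balancing electrons gives n = 2; the reaction quotient is Q = [Fe²⁺]·[Sn²⁺]/[Sn⁴⁺] = 7.77 × 10^-4.
E = E° − (RT/nF) ln Q = 0.59 − (8.314×333)/(2×96500) × (-7.160) = 0.590 + 0.103 = 0.693 V.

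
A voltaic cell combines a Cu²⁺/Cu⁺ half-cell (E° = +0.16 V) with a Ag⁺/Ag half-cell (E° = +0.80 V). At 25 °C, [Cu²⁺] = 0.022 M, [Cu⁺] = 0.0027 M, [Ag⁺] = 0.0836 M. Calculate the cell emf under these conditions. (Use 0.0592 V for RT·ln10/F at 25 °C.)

The Ag⁺/Ag couple has the higher reduction potential and acts as the cathode, so E°_cell = +0.80 − (+0.16) = 0.64 V.
Balancing electrons gives n = 1; the reaction quotient is Q = [Cu²⁺]/([Cu⁺]·[Ag⁺]) = 97.5.
At 25 °C, E = E° − (0.0592/n) log Q = 0.64 − (0.0592/1)(1.989) = 0.640 − 0.118 = 0.522 V.

0.522 V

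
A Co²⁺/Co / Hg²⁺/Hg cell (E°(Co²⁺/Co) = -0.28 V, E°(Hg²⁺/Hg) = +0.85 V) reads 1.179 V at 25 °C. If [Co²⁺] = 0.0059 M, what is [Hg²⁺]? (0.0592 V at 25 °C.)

0.27 M

From the Nernst equation, log Q = n(E° − E)/0.0592 = 2(1.13 − 1.179)/0.0592 = -1.655, so Q = 0.0221.
With Q = [Co²⁺]/[Hg²⁺] and the known concentrations, [Hg²⁺] in the denominator gives [Hg²⁺] = 0.27 M.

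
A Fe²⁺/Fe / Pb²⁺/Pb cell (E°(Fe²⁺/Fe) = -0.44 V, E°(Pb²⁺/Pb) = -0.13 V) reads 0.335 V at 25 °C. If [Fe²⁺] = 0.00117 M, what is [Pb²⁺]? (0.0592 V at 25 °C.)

0.0082 M

From the Nernst equation, log Q = n(E° − E)/0.0592 = 2(0.31 − 0.335)/0.0592 = -0.845, so Q = 0.143.
With Q = [Fe²⁺]/[Pb²⁺] and the known concentrations, [Pb²⁺] in the denominator gives [Pb²⁺] = 0.0082 M.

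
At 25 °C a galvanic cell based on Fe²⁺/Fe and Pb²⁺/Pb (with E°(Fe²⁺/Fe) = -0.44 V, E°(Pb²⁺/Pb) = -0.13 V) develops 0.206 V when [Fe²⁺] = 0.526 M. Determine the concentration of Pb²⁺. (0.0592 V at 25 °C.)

From the Nernst equation, log Q = n(E° − E)/0.0592 = 2(0.31 − 0.206)/0.0592 = 3.514, so Q = 3260.
With Q = [Fe²⁺]/[Pb²⁺] and the known concentrations, [Pb²⁺] in the denominator gives [Pb²⁺] = 1.6 × 10^-4 M.

1.6 × 10^-4 M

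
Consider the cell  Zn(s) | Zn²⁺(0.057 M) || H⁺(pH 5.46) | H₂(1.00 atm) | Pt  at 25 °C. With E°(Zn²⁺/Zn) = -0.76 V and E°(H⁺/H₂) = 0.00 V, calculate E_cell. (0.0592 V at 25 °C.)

The hydrogen couple is the cathode, so E°_cell = 0.76 V; n = 2.
[H⁺] = 10^(−5.46) = 3.5 × 10^-6 M, and Q = [Zn²⁺]·P(H₂) / [H⁺]^2 = 4.74 × 10^9.
E = E° − (0.0592/2) log Q = 0.76 − (0.0592/2)(9.676) = 0.474 V.

0.47 V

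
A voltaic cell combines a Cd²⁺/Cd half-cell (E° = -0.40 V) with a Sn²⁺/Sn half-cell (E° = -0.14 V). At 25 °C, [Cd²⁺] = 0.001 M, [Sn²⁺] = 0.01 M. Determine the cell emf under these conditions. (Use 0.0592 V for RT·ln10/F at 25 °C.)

0.290 V

The Sn²⁺/Sn couple has the higher reduction potential and acts as the cathode, so E°_cell = -0.14 − (-0.40) = 0.26 V.
Balancing electrons gives n = 2; the reaction quotient is Q = [Cd²⁺]/[Sn²⁺] = 0.100.
At 25 °C, E = E° − (0.0592/n) log Q = 0.26 − (0.0592/2)(-1.000) = 0.260 + 0.030 = 0.290 V.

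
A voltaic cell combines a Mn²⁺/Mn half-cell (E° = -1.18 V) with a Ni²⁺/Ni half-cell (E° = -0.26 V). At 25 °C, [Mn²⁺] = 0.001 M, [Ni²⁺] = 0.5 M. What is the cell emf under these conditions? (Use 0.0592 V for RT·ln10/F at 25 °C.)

1.000 V

The Ni²⁺/Ni couple has the higher reduction potential and acts as the cathode, so E°_cell = -0.26 − (-1.18) = 0.92 V.
Balancing electrons gives n = 2; the reaction quotient is Q = [Mn²⁺]/[Ni²⁺] = 0.00200.
At 25 °C, E = E° − (0.0592/n) log Q = 0.92 − (0.0592/2)(-2.699) = 0.920 + 0.080 = 1.000 V.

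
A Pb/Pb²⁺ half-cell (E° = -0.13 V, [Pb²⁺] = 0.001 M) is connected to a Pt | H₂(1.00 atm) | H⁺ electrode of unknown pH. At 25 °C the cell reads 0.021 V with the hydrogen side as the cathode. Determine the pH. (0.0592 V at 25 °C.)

E°_cell = 0.13 V and n = 2.
log Q = n(E° − E)/0.0592 = 2×(0.13 − 0.021)/0.0592 = 3.682.
With Q = [Pb²⁺]·P(H₂) / [H⁺]^2, solving for [H⁺] gives log[H⁺] = -3.341, so pH = 3.34.

pH = 3.34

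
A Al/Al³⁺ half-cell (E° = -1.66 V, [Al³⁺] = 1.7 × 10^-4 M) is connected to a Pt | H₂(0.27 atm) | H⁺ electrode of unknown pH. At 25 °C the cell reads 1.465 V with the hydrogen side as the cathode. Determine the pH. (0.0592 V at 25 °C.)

pH = 4.83

E°_cell = 1.66 V and n = 6.
log Q = n(E° − E)/0.0592 = 6×(1.66 − 1.465)/0.0592 = 19.764.
With Q = [Al³⁺]^2·P(H₂)^3 / [H⁺]^6, solving for [H⁺] gives log[H⁺] = -4.835, so pH = 4.83.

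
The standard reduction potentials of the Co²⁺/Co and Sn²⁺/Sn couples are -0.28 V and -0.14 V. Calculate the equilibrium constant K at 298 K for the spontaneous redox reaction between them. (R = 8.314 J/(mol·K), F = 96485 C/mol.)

E°_cell = -0.14 − (-0.28) = 0.14 V, with n = 2 electrons transferred.
At equilibrium E = 0, so the Nernst equation gives ln K = nFE°/RT = (2)(96485)(0.14)/((8.314)(298)) = 10.90.
K = e^10.90 = 5.4 × 10^4.

5.4 × 10^4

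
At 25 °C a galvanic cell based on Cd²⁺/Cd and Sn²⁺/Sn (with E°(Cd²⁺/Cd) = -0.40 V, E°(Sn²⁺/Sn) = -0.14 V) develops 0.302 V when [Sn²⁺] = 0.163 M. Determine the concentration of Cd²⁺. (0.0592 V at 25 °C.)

0.0062 M

From the Nernst equation, log Q = n(E° − E)/0.0592 = 2(0.26 − 0.302)/0.0592 = -1.419, so Q = 0.0381.
With Q = [Cd²⁺]/[Sn²⁺] and the known concentrations, [Cd²⁺] in the numerator gives [Cd²⁺] = 0.0062 M.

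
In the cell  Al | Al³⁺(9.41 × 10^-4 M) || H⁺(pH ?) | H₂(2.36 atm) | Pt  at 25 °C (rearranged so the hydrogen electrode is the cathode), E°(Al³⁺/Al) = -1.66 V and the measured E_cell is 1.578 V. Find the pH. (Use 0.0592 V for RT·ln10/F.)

E°_cell = 1.66 V and n = 6.
log Q = n(E° − E)/0.0592 = 6×(1.66 − 1.578)/0.0592 = 8.311.
With Q = [Al³⁺]^2·P(H₂)^3 / [H⁺]^6, solving for [H⁺] gives log[H⁺] = -2.207, so pH = 2.21.

pH = 2.21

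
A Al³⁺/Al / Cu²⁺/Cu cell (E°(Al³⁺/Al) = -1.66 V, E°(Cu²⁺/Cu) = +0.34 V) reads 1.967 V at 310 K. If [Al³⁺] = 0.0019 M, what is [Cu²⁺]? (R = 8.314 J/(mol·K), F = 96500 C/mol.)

0.0013 M

From the Nernst equation, ln Q = nF(E° − E)/RT = 6×96500×(2.00 − 1.967)/(8.314×310) = 7.413, so Q = 1660.
With Q = [Al³⁺]^2/[Cu²⁺]^3 and the known concentrations, [Cu²⁺]^3 in the denominator gives [Cu²⁺] = 0.0013 M.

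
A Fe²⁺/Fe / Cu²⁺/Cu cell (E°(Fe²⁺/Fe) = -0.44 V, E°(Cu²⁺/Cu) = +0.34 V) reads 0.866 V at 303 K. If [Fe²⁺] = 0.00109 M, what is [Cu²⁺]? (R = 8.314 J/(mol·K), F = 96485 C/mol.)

From the Nernst equation, ln Q = nF(E° − E)/RT = 2×96485×(0.78 − 0.866)/(8.314×303) = -6.588, so Q = 0.00138.
With Q = [Fe²⁺]/[Cu²⁺] and the known concentrations, [Cu²⁺] in the denominator gives [Cu²⁺] = 0.79 M.

0.79 M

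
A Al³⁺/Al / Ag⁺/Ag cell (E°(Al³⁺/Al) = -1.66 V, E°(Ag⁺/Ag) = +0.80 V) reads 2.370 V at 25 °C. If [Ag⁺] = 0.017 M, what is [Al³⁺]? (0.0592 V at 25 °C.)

From the Nernst equation, log Q = n(E° − E)/0.0592 = 3(2.46 − 2.370)/0.0592 = 4.561, so Q = 3.64 × 10^4.
With Q = [Al³⁺]/[Ag⁺]^3 and the known concentrations, [Al³⁺] in the numerator gives [Al³⁺] = 0.18 M.

0.18 M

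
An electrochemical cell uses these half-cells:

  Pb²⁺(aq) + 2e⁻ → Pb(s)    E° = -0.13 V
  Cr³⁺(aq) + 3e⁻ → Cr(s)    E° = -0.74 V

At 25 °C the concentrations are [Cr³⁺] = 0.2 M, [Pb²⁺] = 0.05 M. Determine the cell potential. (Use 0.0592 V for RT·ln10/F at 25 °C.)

0.585 V

The Pb²⁺/Pb couple has the higher reduction potential and acts as the cathode, so E°_cell = -0.13 − (-0.74) = 0.61 V.
Balancing electrons gives n = 6; the reaction quotient is Q = [Cr³⁺]^2/[Pb²⁺]^3 = 320.
At 25 °C, E = E° − (0.0592/n) log Q = 0.61 − (0.0592/6)(2.505) = 0.610 − 0.025 = 0.585 V.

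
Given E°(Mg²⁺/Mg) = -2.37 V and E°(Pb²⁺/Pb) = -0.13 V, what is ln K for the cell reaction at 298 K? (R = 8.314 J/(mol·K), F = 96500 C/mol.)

E°_cell = -0.13 − (-2.37) = 2.24 V, with n = 2 electrons transferred.
At equilibrium E = 0, so the Nernst equation gives ln K = nFE°/RT = (2)(96500)(2.24)/((8.314)(298)) = 174.49.

ln K = 174.5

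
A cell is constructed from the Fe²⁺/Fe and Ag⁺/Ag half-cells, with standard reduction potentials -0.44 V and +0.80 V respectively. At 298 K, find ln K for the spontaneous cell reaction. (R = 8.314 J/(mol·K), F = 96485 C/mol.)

ln K = 96.6

E°_cell = +0.80 − (-0.44) = 1.24 V, with n = 2 electrons transferred.
At equilibrium E = 0, so the Nernst equation gives ln K = nFE°/RT = (2)(96485)(1.24)/((8.314)(298)) = 96.58.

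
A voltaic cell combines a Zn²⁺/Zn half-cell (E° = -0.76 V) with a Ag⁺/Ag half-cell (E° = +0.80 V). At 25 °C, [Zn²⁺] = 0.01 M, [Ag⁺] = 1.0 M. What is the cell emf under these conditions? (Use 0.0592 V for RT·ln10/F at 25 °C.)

The Ag⁺/Ag couple has the higher reduction potential and acts as the cathode, so E°_cell = +0.80 − (-0.76) = 1.56 V.
Balancing electrons gives n = 2; the reaction quotient is Q = [Zn²⁺]/[Ag⁺]^2 = 0.0100.
At 25 °C, E = E° − (0.0592/n) log Q = 1.56 − (0.0592/2)(-2.000) = 1.560 + 0.059 = 1.619 V.

1.62 V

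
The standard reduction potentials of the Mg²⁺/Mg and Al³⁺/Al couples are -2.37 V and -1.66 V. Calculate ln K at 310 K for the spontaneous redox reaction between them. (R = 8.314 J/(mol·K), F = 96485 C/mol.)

E°_cell = -1.66 − (-2.37) = 0.71 V, with n = 6 electrons transferred.
At equilibrium E = 0, so the Nernst equation gives ln K = nFE°/RT = (6)(96485)(0.71)/((8.314)(310)) = 159.48.

ln K = 159.5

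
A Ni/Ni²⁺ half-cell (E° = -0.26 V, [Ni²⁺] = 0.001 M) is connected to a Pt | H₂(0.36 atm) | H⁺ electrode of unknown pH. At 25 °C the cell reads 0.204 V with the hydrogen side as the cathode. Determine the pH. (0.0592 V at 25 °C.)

pH = 2.67

E°_cell = 0.26 V and n = 2.
log Q = n(E° − E)/0.0592 = 2×(0.26 − 0.204)/0.0592 = 1.892.
With Q = [Ni²⁺]·P(H₂) / [H⁺]^2, solving for [H⁺] gives log[H⁺] = -2.668, so pH = 2.67.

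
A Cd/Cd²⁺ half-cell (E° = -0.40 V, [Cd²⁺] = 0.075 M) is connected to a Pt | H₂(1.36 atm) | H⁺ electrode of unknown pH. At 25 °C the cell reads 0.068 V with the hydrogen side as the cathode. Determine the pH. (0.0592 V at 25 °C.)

E°_cell = 0.40 V and n = 2.
log Q = n(E° − E)/0.0592 = 2×(0.40 − 0.068)/0.0592 = 11.216.
With Q = [Cd²⁺]·P(H₂) / [H⁺]^2, solving for [H⁺] gives log[H⁺] = -6.104, so pH = 6.10.

pH = 6.10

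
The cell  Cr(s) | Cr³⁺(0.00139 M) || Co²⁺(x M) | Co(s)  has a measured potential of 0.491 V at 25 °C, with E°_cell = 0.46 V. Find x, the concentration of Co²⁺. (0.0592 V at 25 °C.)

From the Nernst equation, log Q = n(E° − E)/0.0592 = 6(0.46 − 0.491)/0.0592 = -3.142, so Q = 7.21 × 10^-4.
With Q = [Cr³⁺]^2/[Co²⁺]^3 and the known concentrations, [Co²⁺]^3 in the denominator gives [Co²⁺] = 0.14 M.

0.14 M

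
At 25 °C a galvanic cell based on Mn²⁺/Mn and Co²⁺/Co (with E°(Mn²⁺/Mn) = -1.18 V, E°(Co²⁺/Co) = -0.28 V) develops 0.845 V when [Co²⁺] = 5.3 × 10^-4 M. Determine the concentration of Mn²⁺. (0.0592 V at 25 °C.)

From the Nernst equation, log Q = n(E° − E)/0.0592 = 2(0.90 − 0.845)/0.0592 = 1.858, so Q = 72.1.
With Q = [Mn²⁺]/[Co²⁺] and the known concentrations, [Mn²⁺] in the numerator gives [Mn²⁺] = 0.038 M.

0.038 M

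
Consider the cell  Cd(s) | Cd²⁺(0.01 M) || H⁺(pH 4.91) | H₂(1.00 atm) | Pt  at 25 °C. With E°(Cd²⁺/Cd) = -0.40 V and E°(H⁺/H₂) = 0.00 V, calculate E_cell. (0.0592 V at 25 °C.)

The hydrogen couple is the cathode, so E°_cell = 0.40 V; n = 2.
[H⁺] = 10^(−4.91) = 1.2 × 10^-5 M, and Q = [Cd²⁺]·P(H₂) / [H⁺]^2 = 6.61 × 10^7.
E = E° − (0.0592/2) log Q = 0.40 − (0.0592/2)(7.820) = 0.169 V.

0.17 V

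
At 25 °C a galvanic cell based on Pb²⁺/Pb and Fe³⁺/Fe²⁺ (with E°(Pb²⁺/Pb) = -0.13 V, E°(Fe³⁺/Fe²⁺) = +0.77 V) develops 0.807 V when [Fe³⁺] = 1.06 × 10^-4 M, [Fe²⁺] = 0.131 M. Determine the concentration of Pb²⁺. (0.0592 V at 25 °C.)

From the Nernst equation, log Q = n(E° − E)/0.0592 = 2(0.90 − 0.807)/0.0592 = 3.142, so Q = 1390.
With Q = [Pb²⁺]·[Fe²⁺]^2/[Fe³⁺]^2 and the known concentrations, [Pb²⁺] in the numerator gives [Pb²⁺] = 9.1 × 10^-4 M.

9.1 × 10^-4 M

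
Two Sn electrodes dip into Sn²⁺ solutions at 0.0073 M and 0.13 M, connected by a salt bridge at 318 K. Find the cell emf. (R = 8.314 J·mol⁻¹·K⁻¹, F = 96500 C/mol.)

Both half-cells are Sn²⁺/Sn, so E°_cell = 0. The concentrated side is the cathode; the cell reaction moves Sn²⁺ from high to low concentration with n = 2.
Q = [Sn²⁺]_dilute/[Sn²⁺]_conc = 0.0073/0.13 = 0.0562.
E = 0 − (RT/nF) ln Q = −((8.314×318)/(2×96500))(-2.880) = 0.0395 V.

0.039 V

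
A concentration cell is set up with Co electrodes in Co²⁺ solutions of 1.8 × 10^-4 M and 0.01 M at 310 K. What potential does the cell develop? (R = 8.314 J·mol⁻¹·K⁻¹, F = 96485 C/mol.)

Both half-cells are Co²⁺/Co, so E°_cell = 0. The concentrated side is the cathode; the cell reaction moves Co²⁺ from high to low concentration with n = 2.
Q = [Co²⁺]_dilute/[Co²⁺]_conc = 1.8 × 10^-4/0.01 = 0.0180.
E = 0 − (RT/nF) ln Q = −((8.314×310)/(2×96485))(-4.017) = 0.0537 V.

0.054 V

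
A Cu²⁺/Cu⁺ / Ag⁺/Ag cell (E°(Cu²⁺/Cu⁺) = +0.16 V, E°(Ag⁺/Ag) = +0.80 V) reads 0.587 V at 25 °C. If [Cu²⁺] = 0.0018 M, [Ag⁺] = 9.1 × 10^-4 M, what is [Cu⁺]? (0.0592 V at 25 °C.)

0.25 M

From the Nernst equation, log Q = n(E° − E)/0.0592 = 1(0.64 − 0.587)/0.0592 = 0.895, so Q = 7.86.
With Q = [Cu²⁺]/([Cu⁺]·[Ag⁺]) and the known concentrations, [Cu⁺] in the denominator gives [Cu⁺] = 0.25 M.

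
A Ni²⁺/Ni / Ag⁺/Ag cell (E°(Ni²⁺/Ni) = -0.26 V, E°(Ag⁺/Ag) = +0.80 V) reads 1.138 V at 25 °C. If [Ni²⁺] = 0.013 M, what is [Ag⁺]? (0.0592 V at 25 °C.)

2.4 M

From the Nernst equation, log Q = n(E° − E)/0.0592 = 2(1.06 − 1.138)/0.0592 = -2.635, so Q = 0.00232.
With Q = [Ni²⁺]/[Ag⁺]^2 and the known concentrations, [Ag⁺]^2 in the denominator gives [Ag⁺] = 2.4 M.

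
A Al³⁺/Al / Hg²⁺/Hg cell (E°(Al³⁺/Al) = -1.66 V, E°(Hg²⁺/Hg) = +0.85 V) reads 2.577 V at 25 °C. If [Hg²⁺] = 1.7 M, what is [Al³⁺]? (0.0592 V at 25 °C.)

From the Nernst equation, log Q = n(E° − E)/0.0592 = 6(2.51 − 2.577)/0.0592 = -6.791, so Q = 1.62 × 10^-7.
With Q = [Al³⁺]^2/[Hg²⁺]^3 and the known concentrations, [Al³⁺]^2 in the numerator gives [Al³⁺] = 8.9 × 10^-4 M.

8.9 × 10^-4 M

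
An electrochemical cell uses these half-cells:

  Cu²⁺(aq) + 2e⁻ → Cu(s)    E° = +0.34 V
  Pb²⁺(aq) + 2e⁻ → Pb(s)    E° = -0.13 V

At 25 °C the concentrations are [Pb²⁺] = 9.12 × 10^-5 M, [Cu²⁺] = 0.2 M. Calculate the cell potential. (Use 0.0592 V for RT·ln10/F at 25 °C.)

The Cu²⁺/Cu couple has the higher reduction potential and acts as the cathode, so E°_cell = +0.34 − (-0.13) = 0.47 V.
Balancing electrons gives n = 2; the reaction quotient is Q = [Pb²⁺]/[Cu²⁺] = 4.56 × 10^-4.
At 25 °C, E = E° − (0.0592/n) log Q = 0.47 − (0.0592/2)(-3.341) = 0.470 + 0.099 = 0.569 V.

0.569 V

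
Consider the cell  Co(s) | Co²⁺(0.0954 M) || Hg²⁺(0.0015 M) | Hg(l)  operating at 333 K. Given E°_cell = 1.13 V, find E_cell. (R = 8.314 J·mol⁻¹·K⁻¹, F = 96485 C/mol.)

1.07 V

Balancing electrons gives n = 2; the reaction quotient is Q = [Co²⁺]/[Hg²⁺] = 63.6.
E = E° − (RT/nF) ln Q = 1.13 − (8.314×333)/(2×96485) × (4.153) = 1.130 − 0.060 = 1.070 V.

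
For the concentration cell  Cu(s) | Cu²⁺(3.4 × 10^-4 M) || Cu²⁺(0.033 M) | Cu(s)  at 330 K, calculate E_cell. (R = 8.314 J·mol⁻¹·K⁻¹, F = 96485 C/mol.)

0.065 V

Both half-cells are Cu²⁺/Cu, so E°_cell = 0. The concentrated side is the cathode; the cell reaction moves Cu²⁺ from high to low concentration with n = 2.
Q = [Cu²⁺]_dilute/[Cu²⁺]_conc = 3.4 × 10^-4/0.033 = 0.0103.
E = 0 − (RT/nF) ln Q = −((8.314×330)/(2×96485))(-4.575) = 0.0650 V.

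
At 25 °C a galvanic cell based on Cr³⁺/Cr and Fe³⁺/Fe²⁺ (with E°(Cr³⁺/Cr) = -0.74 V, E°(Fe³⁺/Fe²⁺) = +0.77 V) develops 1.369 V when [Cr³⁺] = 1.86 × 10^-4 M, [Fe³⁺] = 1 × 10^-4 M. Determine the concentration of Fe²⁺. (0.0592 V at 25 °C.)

From the Nernst equation, log Q = n(E° − E)/0.0592 = 3(1.51 − 1.369)/0.0592 = 7.145, so Q = 1.4 × 10^7.
With Q = [Cr³⁺]·[Fe²⁺]^3/[Fe³⁺]^3 and the known concentrations, [Fe²⁺]^3 in the numerator gives [Fe²⁺] = 0.42 M.

0.42 M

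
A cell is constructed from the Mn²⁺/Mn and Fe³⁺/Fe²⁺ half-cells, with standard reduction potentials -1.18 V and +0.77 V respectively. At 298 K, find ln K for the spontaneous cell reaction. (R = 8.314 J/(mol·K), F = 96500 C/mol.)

ln K = 151.9

E°_cell = +0.77 − (-1.18) = 1.95 V, with n = 2 electrons transferred.
At equilibrium E = 0, so the Nernst equation gives ln K = nFE°/RT = (2)(96500)(1.95)/((8.314)(298)) = 151.90.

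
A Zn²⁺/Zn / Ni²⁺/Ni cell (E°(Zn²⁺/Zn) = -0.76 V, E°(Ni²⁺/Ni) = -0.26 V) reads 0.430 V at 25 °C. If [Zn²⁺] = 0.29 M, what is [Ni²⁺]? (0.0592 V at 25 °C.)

0.0013 M

From the Nernst equation, log Q = n(E° − E)/0.0592 = 2(0.50 − 0.430)/0.0592 = 2.365, so Q = 232.
With Q = [Zn²⁺]/[Ni²⁺] and the known concentrations, [Ni²⁺] in the denominator gives [Ni²⁺] = 0.0013 M.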